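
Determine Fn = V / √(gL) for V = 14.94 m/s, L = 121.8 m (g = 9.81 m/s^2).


Formula: Fn = V / sqrt(g * L)
Step 1 — g * L = 9.81 * 121.8 = 1194.858
Step 2 — sqrt(g * L) = sqrt(1194.858) = 34.566718
Step 3 — Fn = 14.94 / 34.566718 ≈ 0.43221 (5 s.f.)

0.43221


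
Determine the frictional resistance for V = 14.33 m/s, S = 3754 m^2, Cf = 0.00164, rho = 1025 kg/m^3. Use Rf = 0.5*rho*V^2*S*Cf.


Formula: Rf = 0.5 * rho * V^2 * S * Cf
Step 1 — V^2 = 14.33^2 = 205.3489
Step 2 — 0.5 * rho * V^2 = 0.5 * 1025 * 205.3489 = 105241.31125
Step 3 — Rf = 105241.31125 * 3754 * 0.00164 ≈ 647920 N (5 s.f.)

647920 N


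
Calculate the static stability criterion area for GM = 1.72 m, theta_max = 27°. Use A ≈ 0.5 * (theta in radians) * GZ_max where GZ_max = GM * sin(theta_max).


Formula: GZ_max = GM * sin(theta); Area = 0.5 * theta_rad * GZ_max
Step 1 — GZ_max = 1.72 * sin(27°) = 1.72 * 0.45399 = 0.780863 m
Step 2 — theta_rad = 27 * pi/180 = 0.471239 rad
Step 3 — Area = 0.5 * 0.471239 * 0.780863 ≈ 0.18399 m·rad (5 s.f.)

0.18399 m·rad


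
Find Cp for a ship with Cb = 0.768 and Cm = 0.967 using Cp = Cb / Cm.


Formula: Cp = Cb / Cm
Substituting: Cp = 0.768 / 0.967
Result: Cp ≈ 0.79421 (5 s.f.)

0.79421


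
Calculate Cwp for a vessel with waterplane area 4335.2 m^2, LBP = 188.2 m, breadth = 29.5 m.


Formula: Cwp = Aw / (L * B)
Step 1 — L * B = 188.2 * 29.5 = 5551.9 m^2
Step 2 — Cwp = 4335.2 / 5551.9 ≈ 0.78085 (5 s.f.)

0.78085


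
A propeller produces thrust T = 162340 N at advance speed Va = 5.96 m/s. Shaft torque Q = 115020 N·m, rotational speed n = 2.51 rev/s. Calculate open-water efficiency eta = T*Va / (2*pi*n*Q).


Formula: eta = T * Va / (2 * pi * n * Q)
Step 1 — numerator = T * Va = 162340 * 5.96 = 967546.4
Step 2 — 2 * pi * n = 2 * pi * 2.51 = 15.770795
Step 3 — denominator = 15.770795 * 115020 = 1813956.84
Step 4 — eta = 967546.4 / 1813956.84 ≈ 0.53339 (5 s.f.)

0.53339


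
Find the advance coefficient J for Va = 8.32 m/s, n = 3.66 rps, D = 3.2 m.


Formula: J = Va / (n * D)
Step 1 — n * D = 3.66 * 3.2 = 11.712
Step 2 — J = 8.32 / 11.712 ≈ 0.71038 (5 s.f.)

0.71038


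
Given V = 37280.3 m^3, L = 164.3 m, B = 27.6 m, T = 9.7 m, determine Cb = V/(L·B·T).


Formula: Cb = V / (L * B * T)
Step 1 — L * B * T = 164.3 * 27.6 * 9.7 = 43986.396 m^3
Step 2 — Cb = 37280.3 / 43986.396 ≈ 0.84754 (5 s.f.)

0.84754


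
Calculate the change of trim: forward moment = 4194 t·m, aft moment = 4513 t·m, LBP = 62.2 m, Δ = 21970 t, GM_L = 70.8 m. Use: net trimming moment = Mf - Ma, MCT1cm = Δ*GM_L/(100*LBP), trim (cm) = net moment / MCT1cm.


Formula: net trimming moment = Mf - Ma; MCT1cm = Δ*GM_L/(100*LBP); trim = net moment / MCT1cm
Step 1 — net trimming moment = 4194 - 4513 = -319 t·m
Step 2 — MCT1cm = 21970 * 70.8 / (100 * 62.2) = 250.0765 t·m/cm
Step 3 — trim = -319 / 250.0765 ≈ -1.2756 cm (5 s.f.)

-1.2756 cm


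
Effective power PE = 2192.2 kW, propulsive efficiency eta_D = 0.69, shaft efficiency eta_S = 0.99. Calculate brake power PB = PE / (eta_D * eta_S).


Formula: PB = PE / (eta_D * eta_S)
Step 1 — combined efficiency = eta_D * eta_S = 0.69 * 0.99 = 0.6831
Step 2 — PB = 2192.2 / 0.6831 ≈ 3209.2 kW (5 s.f.)

3209.2 kW


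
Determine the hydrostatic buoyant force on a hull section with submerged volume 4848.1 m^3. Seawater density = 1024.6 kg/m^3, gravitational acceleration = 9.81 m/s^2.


Formula: Fb = rho * g * V
Substituting: Fb = 1024.6 * 9.81 * 4848.1
Intermediate: 1024.6 * 9.81 = 10051.326
Result: Fb = 10051.326 * 4848.1 ≈ 48730000 N (5 s.f.)

48730000 N


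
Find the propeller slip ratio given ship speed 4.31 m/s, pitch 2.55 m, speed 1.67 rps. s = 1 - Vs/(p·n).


Formula: s = 1 - Vs / (p * n)
Step 1 — p * n = 2.55 * 1.67 = 4.2585
Step 2 — Vs / (p*n) = 4.31 / 4.2585 = 1.012093 (6 d.p.)
Step 3 — s = 1 - 1.012093 = -0.012093

-0.012093


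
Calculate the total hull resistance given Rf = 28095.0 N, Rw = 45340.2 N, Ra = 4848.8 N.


Formula: Rt = Rf + Rw + Ra
Substituting: Rt = 28095.0 + 45340.2 + 4848.8
Result: Rt = 78284.0 N

78284.0 N


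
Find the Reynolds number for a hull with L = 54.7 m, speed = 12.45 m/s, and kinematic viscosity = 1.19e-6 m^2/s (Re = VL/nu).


Formula: Re = V * L / nu
Step 1 — V * L = 12.45 * 54.7 = 681.015 m^2/s
Step 2 — Re = 681.015 / 1.19e-6 = 5.72e+08

5.72e+08


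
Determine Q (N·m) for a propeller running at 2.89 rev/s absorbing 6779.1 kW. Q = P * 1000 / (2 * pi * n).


Formula: Q = P_W / (2 * pi * n)
Step 1 — P_W = 6779.1 kW * 1000 = 6779100.0 W
Step 2 — 2 * pi * n = 2 * pi * 2.89 = 18.158406
Step 3 — Q = 6779100.0 / 18.158406 ≈ 373330 N·m (5 s.f.)

373330 N·m


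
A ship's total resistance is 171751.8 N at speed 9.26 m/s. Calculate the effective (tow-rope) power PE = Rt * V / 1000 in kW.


Formula: PE = Rt * V / 1000 (kW)
Step 1 — PE (W) = 171751.8 * 9.26 = 1590421.668 W
Step 2 — PE (kW) = 1590421.668 / 1000 ≈ 1590.4 kW (5 s.f.)

1590.4 kW


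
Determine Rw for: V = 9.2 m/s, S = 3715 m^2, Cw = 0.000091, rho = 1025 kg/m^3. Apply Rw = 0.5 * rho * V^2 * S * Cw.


Formula: Rw = 0.5 * rho * V^2 * S * Cw
Step 1 — V^2 = 9.2^2 = 84.64
Step 2 — 0.5 * rho * V^2 = 0.5 * 1025 * 84.64 = 43378.0
Step 3 — Rw = 43378.0 * 3715 * 0.000091 ≈ 14665 N (5 s.f.)

14665 N


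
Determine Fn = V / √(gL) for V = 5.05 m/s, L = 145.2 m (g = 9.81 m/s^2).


Formula: Fn = V / sqrt(g * L)
Step 1 — g * L = 9.81 * 145.2 = 1424.412
Step 2 — sqrt(g * L) = sqrt(1424.412) = 37.741383
Step 3 — Fn = 5.05 / 37.741383 ≈ 0.13381 (5 s.f.)

0.13381


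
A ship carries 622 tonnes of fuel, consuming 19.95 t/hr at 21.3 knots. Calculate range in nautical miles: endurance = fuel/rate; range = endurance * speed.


Formula: endurance = fuel / rate; range = endurance * speed
Step 1 — endurance = 622 / 19.95 = 31.1779 hours
Step 2 — range = 31.1779 * 21.3 ≈ 664.09 nautical miles (5 s.f.)

664.09 NM


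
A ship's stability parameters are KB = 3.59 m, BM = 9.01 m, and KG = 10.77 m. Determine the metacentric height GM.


Formula: GM = KB + BM - KG
Step 1 — KM = KB + BM = 3.59 + 9.01 = 12.6 m
Step 2 — GM = KM - KG = 12.6 - 10.77 = 1.83 m

1.83 m


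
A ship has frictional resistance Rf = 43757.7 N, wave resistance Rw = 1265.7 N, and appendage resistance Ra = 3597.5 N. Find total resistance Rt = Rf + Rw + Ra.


Formula: Rt = Rf + Rw + Ra
Substituting: Rt = 43757.7 + 1265.7 + 3597.5
Result: Rt = 48620.9 N

48620.9 N


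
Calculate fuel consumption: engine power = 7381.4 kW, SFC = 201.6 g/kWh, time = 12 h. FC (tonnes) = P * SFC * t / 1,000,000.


Formula: FC (tonnes) = P * SFC * t / 1,000,000
Step 1 — P * SFC * t = 7381.4 * 201.6 * 12 = 17857082.88 g
Step 2 — FC (tonnes) = 17857082.88 / 1,000,000 ≈ 17.857 tonnes (5 s.f.)

17.857 tonnes


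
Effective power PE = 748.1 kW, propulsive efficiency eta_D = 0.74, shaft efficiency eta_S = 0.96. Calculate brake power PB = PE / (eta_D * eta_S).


Formula: PB = PE / (eta_D * eta_S)
Step 1 — combined efficiency = eta_D * eta_S = 0.74 * 0.96 = 0.7104
Step 2 — PB = 748.1 / 0.7104 ≈ 1053.1 kW (5 s.f.)

1053.1 kW


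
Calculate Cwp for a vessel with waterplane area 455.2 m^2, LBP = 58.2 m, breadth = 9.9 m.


Formula: Cwp = Aw / (L * B)
Step 1 — L * B = 58.2 * 9.9 = 576.18 m^2
Step 2 — Cwp = 455.2 / 576.18 ≈ 0.79003 (5 s.f.)

0.79003


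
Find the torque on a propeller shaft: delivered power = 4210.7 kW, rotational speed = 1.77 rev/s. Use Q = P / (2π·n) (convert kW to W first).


Formula: Q = P_W / (2 * pi * n)
Step 1 — P_W = 4210.7 kW * 1000 = 4210700.0 W
Step 2 — 2 * pi * n = 2 * pi * 1.77 = 11.121238
Step 3 — Q = 4210700.0 / 11.121238 ≈ 378620 N·m (5 s.f.)

378620 N·m


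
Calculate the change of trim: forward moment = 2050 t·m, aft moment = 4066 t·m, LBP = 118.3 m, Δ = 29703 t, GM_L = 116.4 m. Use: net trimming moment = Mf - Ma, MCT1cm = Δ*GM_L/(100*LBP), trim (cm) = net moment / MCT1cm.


Formula: net trimming moment = Mf - Ma; MCT1cm = Δ*GM_L/(100*LBP); trim = net moment / MCT1cm
Step 1 — net trimming moment = 2050 - 4066 = -2016 t·m
Step 2 — MCT1cm = 29703 * 116.4 / (100 * 118.3) = 292.2594 t·m/cm
Step 3 — trim = -2016 / 292.2594 ≈ -6.8980 cm (5 s.f.)

-6.8980 cm


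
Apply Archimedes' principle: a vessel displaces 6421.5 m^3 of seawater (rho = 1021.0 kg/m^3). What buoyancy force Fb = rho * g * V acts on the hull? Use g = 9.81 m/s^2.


Formula: Fb = rho * g * V
Substituting: Fb = 1021.0 * 9.81 * 6421.5
Intermediate: 1021.0 * 9.81 = 10016.01
Result: Fb = 10016.01 * 6421.5 ≈ 64318000 N (5 s.f.)

64318000 N


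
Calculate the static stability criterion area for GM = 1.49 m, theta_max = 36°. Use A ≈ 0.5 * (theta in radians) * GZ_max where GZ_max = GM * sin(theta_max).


Formula: GZ_max = GM * sin(theta); Area = 0.5 * theta_rad * GZ_max
Step 1 — GZ_max = 1.49 * sin(36°) = 1.49 * 0.587785 = 0.8758 m
Step 2 — theta_rad = 36 * pi/180 = 0.628319 rad
Step 3 — Area = 0.5 * 0.628319 * 0.8758 ≈ 0.27514 m·rad (5 s.f.)

0.27514 m·rad


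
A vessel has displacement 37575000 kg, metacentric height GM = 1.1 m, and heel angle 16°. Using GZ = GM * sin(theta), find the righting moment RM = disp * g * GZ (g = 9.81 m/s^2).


Formula: GZ = GM * sin(theta); RM = disp * g * GZ
Step 1 — GZ = 1.1 * sin(16°) = 1.1 * 0.275637 = 0.303201 m
Step 2 — RM = 37575000 * 9.81 * 0.303201 ≈ 111760000 N·m (5 s.f.)

111760000 N·m


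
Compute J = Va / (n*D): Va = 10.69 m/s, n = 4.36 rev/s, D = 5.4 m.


Formula: J = Va / (n * D)
Step 1 — n * D = 4.36 * 5.4 = 23.544
Step 2 — J = 10.69 / 23.544 ≈ 0.45404 (5 s.f.)

0.45404


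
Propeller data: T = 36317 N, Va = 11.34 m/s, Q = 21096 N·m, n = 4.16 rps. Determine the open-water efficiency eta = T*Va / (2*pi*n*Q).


Formula: eta = T * Va / (2 * pi * n * Q)
Step 1 — numerator = T * Va = 36317 * 11.34 = 411834.78
Step 2 — 2 * pi * n = 2 * pi * 4.16 = 26.138051
Step 3 — denominator = 26.138051 * 21096 = 551408.32
Step 4 — eta = 411834.78 / 551408.32 ≈ 0.74688 (5 s.f.)

0.74688


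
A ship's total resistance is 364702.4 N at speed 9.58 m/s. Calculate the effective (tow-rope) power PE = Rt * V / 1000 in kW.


Formula: PE = Rt * V / 1000 (kW)
Step 1 — PE (W) = 364702.4 * 9.58 = 3493848.992 W
Step 2 — PE (kW) = 3493848.992 / 1000 ≈ 3493.8 kW (5 s.f.)

3493.8 kW


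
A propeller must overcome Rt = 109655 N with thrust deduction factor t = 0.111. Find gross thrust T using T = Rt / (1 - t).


Formula: T = Rt / (1 - t)
Step 1 — (1 - t) = 1 - 0.111 = 0.889
Step 2 — T = 109655 / 0.889 ≈ 123350 N (5 s.f.)

123350 N


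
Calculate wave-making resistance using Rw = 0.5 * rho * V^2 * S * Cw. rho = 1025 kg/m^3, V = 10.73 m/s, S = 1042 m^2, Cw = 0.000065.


Formula: Rw = 0.5 * rho * V^2 * S * Cw
Step 1 — V^2 = 10.73^2 = 115.1329
Step 2 — 0.5 * rho * V^2 = 0.5 * 1025 * 115.1329 = 59005.61125
Step 3 — Rw = 59005.61125 * 1042 * 0.000065 ≈ 3996.5 N (5 s.f.)

3996.5 N


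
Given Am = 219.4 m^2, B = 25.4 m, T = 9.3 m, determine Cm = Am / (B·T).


Formula: Cm = Am / (B * T)
Step 1 — B * T = 25.4 * 9.3 = 236.22 m^2
Step 2 — Cm = 219.4 / 236.22 ≈ 0.92880 (5 s.f.)

0.92880


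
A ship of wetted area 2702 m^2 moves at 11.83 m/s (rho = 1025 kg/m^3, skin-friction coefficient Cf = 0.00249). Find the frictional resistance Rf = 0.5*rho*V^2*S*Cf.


Formula: Rf = 0.5 * rho * V^2 * S * Cf
Step 1 — V^2 = 11.83^2 = 139.9489
Step 2 — 0.5 * rho * V^2 = 0.5 * 1025 * 139.9489 = 71723.81125
Step 3 — Rf = 71723.81125 * 2702 * 0.00249 ≈ 482560 N (5 s.f.)

482560 N


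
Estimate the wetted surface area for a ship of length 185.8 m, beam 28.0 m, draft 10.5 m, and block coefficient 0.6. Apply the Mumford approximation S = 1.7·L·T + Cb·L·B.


Formula: S = 1.7*L*T + V/T with V = Cb*L*B*T, i.e. S = L * (1.7*T + Cb*B)
Step 1 — 1.7*T = 1.7 * 10.5 = 17.85 m
Step 2 — Cb*B = 0.6 * 28.0 = 16.8 m
Step 3 — 1.7*T + Cb*B = 17.85 + 16.8 = 34.65 m
Step 4 — S = 185.8 * 34.65 ≈ 6438.0 m^2 (5 s.f.)

6438.0 m^2


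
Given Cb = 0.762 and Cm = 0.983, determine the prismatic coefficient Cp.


Formula: Cp = Cb / Cm
Substituting: Cp = 0.762 / 0.983
Result: Cp ≈ 0.77518 (5 s.f.)

0.77518


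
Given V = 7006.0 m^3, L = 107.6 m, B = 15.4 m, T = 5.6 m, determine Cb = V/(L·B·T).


Formula: Cb = V / (L * B * T)
Step 1 — L * B * T = 107.6 * 15.4 * 5.6 = 9279.424 m^3
Step 2 — Cb = 7006.0 / 9279.424 ≈ 0.75500 (5 s.f.)

0.75500


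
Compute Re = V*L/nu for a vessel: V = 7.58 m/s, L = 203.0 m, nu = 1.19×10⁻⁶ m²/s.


Formula: Re = V * L / nu
Step 1 — V * L = 7.58 * 203.0 = 1538.74 m^2/s
Step 2 — Re = 1538.74 / 1.19e-6 = 1.29e+09

1.29e+09


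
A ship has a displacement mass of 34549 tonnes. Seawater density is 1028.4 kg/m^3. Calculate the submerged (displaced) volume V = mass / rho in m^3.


Formula: V = mass / rho
Step 1 — convert tonnes to kg: 34549 t * 1000 = 34549000 kg
Step 2 — V = 34549000 / 1028.4 ≈ 33595 m^3 (5 s.f.)

33595 m^3


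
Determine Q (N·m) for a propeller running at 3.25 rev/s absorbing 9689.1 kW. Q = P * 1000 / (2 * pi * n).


Formula: Q = P_W / (2 * pi * n)
Step 1 — P_W = 9689.1 kW * 1000 = 9689100.0 W
Step 2 — 2 * pi * n = 2 * pi * 3.25 = 20.420352
Step 3 — Q = 9689100.0 / 20.420352 ≈ 474480 N·m (5 s.f.)

474480 N·m


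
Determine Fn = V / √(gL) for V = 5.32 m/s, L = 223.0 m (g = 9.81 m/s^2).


Formula: Fn = V / sqrt(g * L)
Step 1 — g * L = 9.81 * 223.0 = 2187.63
Step 2 — sqrt(g * L) = sqrt(2187.63) = 46.772107
Step 3 — Fn = 5.32 / 46.772107 ≈ 0.11374 (5 s.f.)

0.11374


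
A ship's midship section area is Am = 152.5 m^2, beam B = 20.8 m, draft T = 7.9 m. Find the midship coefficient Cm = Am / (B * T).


Formula: Cm = Am / (B * T)
Step 1 — B * T = 20.8 * 7.9 = 164.32 m^2
Step 2 — Cm = 152.5 / 164.32 ≈ 0.92807 (5 s.f.)

0.92807


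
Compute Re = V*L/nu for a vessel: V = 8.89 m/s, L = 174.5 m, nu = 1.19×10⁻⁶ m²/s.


Formula: Re = V * L / nu
Step 1 — V * L = 8.89 * 174.5 = 1551.305 m^2/s
Step 2 — Re = 1551.305 / 1.19e-6 = 1.30e+09

1.30e+09


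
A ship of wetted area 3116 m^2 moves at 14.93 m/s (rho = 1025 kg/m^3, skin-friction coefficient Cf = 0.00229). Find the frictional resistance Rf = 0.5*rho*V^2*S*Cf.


Formula: Rf = 0.5 * rho * V^2 * S * Cf
Step 1 — V^2 = 14.93^2 = 222.9049
Step 2 — 0.5 * rho * V^2 = 0.5 * 1025 * 222.9049 = 114238.76125
Step 3 — Rf = 114238.76125 * 3116 * 0.00229 ≈ 815170 N (5 s.f.)

815170 N


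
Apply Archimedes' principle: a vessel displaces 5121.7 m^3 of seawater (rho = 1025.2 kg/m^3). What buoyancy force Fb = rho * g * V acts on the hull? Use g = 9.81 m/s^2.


Formula: Fb = rho * g * V
Substituting: Fb = 1025.2 * 9.81 * 5121.7
Intermediate: 1025.2 * 9.81 = 10057.212
Result: Fb = 10057.212 * 5121.7 ≈ 51510000 N (5 s.f.)

51510000 N


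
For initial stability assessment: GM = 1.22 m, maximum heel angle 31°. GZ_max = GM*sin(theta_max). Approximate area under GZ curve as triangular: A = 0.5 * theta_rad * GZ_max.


Formula: GZ_max = GM * sin(theta); Area = 0.5 * theta_rad * GZ_max
Step 1 — GZ_max = 1.22 * sin(31°) = 1.22 * 0.515038 = 0.628346 m
Step 2 — theta_rad = 31 * pi/180 = 0.541052 rad
Step 3 — Area = 0.5 * 0.541052 * 0.628346 ≈ 0.16998 m·rad (5 s.f.)

0.16998 m·rad


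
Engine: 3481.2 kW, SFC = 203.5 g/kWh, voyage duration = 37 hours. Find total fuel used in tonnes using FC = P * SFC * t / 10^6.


Formula: FC (tonnes) = P * SFC * t / 1,000,000
Step 1 — P * SFC * t = 3481.2 * 203.5 * 37 = 26211695.4 g
Step 2 — FC (tonnes) = 26211695.4 / 1,000,000 ≈ 26.212 tonnes (5 s.f.)

26.212 tonnes


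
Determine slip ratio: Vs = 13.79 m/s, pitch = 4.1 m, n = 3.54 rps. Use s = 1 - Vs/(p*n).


Formula: s = 1 - Vs / (p * n)
Step 1 — p * n = 4.1 * 3.54 = 14.514
Step 2 — Vs / (p*n) = 13.79 / 14.514 = 0.950117 (6 d.p.)
Step 3 — s = 1 - 0.950117 = 0.049883

0.049883


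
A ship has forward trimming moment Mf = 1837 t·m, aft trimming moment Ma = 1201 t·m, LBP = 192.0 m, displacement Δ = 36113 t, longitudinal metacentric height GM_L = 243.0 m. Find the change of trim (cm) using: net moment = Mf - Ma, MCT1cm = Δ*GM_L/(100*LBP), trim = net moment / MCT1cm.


Formula: net trimming moment = Mf - Ma; MCT1cm = Δ*GM_L/(100*LBP); trim = net moment / MCT1cm
Step 1 — net trimming moment = 1837 - 1201 = 636 t·m
Step 2 — MCT1cm = 36113 * 243.0 / (100 * 192.0) = 457.0552 t·m/cm
Step 3 — trim = 636 / 457.0552 ≈ 1.3915 cm (5 s.f.)

1.3915 cm


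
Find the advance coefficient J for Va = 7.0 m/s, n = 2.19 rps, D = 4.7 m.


Formula: J = Va / (n * D)
Step 1 — n * D = 2.19 * 4.7 = 10.293
Step 2 — J = 7.0 / 10.293 ≈ 0.68007 (5 s.f.)

0.68007


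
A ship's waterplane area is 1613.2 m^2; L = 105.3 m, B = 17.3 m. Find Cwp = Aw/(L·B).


Formula: Cwp = Aw / (L * B)
Step 1 — L * B = 105.3 * 17.3 = 1821.69 m^2
Step 2 — Cwp = 1613.2 / 1821.69 ≈ 0.88555 (5 s.f.)

0.88555


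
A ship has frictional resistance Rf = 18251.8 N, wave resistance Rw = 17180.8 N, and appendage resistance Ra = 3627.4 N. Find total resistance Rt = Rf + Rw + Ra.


Formula: Rt = Rf + Rw + Ra
Substituting: Rt = 18251.8 + 17180.8 + 3627.4
Result: Rt = 39060.0 N

39060.0 N


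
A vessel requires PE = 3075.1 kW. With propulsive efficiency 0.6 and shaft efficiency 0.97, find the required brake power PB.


Formula: PB = PE / (eta_D * eta_S)
Step 1 — combined efficiency = eta_D * eta_S = 0.6 * 0.97 = 0.582
Step 2 — PB = 3075.1 / 0.582 ≈ 5283.7 kW (5 s.f.)

5283.7 kW


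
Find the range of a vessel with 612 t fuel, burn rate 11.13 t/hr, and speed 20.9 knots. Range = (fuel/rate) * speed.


Formula: endurance = fuel / rate; range = endurance * speed
Step 1 — endurance = 612 / 11.13 = 54.9865 hours
Step 2 — range = 54.9865 * 20.9 ≈ 1149.2 nautical miles (5 s.f.)

1149.2 NM


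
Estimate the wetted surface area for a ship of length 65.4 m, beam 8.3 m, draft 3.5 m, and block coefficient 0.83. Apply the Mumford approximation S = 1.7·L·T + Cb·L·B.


Formula: S = 1.7*L*T + V/T with V = Cb*L*B*T, i.e. S = L * (1.7*T + Cb*B)
Step 1 — 1.7*T = 1.7 * 3.5 = 5.95 m
Step 2 — Cb*B = 0.83 * 8.3 = 6.889 m
Step 3 — 1.7*T + Cb*B = 5.95 + 6.889 = 12.839 m
Step 4 — S = 65.4 * 12.839 ≈ 839.67 m^2 (5 s.f.)

839.67 m^2


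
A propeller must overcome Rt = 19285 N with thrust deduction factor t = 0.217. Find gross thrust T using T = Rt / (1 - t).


Formula: T = Rt / (1 - t)
Step 1 — (1 - t) = 1 - 0.217 = 0.783
Step 2 — T = 19285 / 0.783 ≈ 24630 N (5 s.f.)

24630 N


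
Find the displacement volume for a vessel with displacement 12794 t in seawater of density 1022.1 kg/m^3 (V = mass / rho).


Formula: V = mass / rho
Step 1 — convert tonnes to kg: 12794 t * 1000 = 12794000 kg
Step 2 — V = 12794000 / 1022.1 ≈ 12517 m^3 (5 s.f.)

12517 m^3


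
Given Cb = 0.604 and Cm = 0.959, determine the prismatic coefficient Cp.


Formula: Cp = Cb / Cm
Substituting: Cp = 0.604 / 0.959
Result: Cp ≈ 0.62982 (5 s.f.)

0.62982


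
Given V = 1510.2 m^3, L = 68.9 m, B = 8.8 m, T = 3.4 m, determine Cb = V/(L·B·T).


Formula: Cb = V / (L * B * T)
Step 1 — L * B * T = 68.9 * 8.8 * 3.4 = 2061.488 m^3
Step 2 — Cb = 1510.2 / 2061.488 ≈ 0.73258 (5 s.f.)

0.73258


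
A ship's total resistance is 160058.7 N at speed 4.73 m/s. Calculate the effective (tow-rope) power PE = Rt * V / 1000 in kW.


Formula: PE = Rt * V / 1000 (kW)
Step 1 — PE (W) = 160058.7 * 4.73 = 757077.651 W
Step 2 — PE (kW) = 757077.651 / 1000 ≈ 757.08 kW (5 s.f.)

757.08 kW


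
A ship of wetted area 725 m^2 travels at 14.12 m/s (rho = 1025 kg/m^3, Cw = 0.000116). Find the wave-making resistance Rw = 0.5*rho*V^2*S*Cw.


Formula: Rw = 0.5 * rho * V^2 * S * Cw
Step 1 — V^2 = 14.12^2 = 199.3744
Step 2 — 0.5 * rho * V^2 = 0.5 * 1025 * 199.3744 = 102179.38
Step 3 — Rw = 102179.38 * 725 * 0.000116 ≈ 8593.3 N (5 s.f.)

8593.3 N


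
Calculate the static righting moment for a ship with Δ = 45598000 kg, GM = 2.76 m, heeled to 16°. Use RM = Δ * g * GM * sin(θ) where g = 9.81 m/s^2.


Formula: GZ = GM * sin(theta); RM = disp * g * GZ
Step 1 — GZ = 2.76 * sin(16°) = 2.76 * 0.275637 = 0.760758 m
Step 2 — RM = 45598000 * 9.81 * 0.760758 ≈ 340300000 N·m (5 s.f.)

340300000 N·m


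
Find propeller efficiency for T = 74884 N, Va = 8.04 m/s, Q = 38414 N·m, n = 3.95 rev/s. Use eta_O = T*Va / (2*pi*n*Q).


Formula: eta = T * Va / (2 * pi * n * Q)
Step 1 — numerator = T * Va = 74884 * 8.04 = 602067.36
Step 2 — 2 * pi * n = 2 * pi * 3.95 = 24.818582
Step 3 — denominator = 24.818582 * 38414 = 953381.01
Step 4 — eta = 602067.36 / 953381.01 ≈ 0.63151 (5 s.f.)

0.63151


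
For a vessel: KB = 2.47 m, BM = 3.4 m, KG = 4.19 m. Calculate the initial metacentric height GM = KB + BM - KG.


Formula: GM = KB + BM - KG
Step 1 — KM = KB + BM = 2.47 + 3.4 = 5.87 m
Step 2 — GM = KM - KG = 5.87 - 4.19 = 1.68 m

1.68 m


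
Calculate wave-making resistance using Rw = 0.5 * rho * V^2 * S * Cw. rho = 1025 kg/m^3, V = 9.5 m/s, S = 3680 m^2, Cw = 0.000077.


Formula: Rw = 0.5 * rho * V^2 * S * Cw
Step 1 — V^2 = 9.5^2 = 90.25
Step 2 — 0.5 * rho * V^2 = 0.5 * 1025 * 90.25 = 46253.125
Step 3 — Rw = 46253.125 * 3680 * 0.000077 ≈ 13106 N (5 s.f.)

13106 N


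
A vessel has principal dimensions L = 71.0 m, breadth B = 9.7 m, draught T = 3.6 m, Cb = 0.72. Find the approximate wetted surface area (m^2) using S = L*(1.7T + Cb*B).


Formula: S = 1.7*L*T + V/T with V = Cb*L*B*T, i.e. S = L * (1.7*T + Cb*B)
Step 1 — 1.7*T = 1.7 * 3.6 = 6.12 m
Step 2 — Cb*B = 0.72 * 9.7 = 6.984 m
Step 3 — 1.7*T + Cb*B = 6.12 + 6.984 = 13.104 m
Step 4 — S = 71.0 * 13.104 ≈ 930.38 m^2 (5 s.f.)

930.38 m^2


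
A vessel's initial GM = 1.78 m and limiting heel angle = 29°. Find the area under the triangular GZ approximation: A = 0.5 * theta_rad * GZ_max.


Formula: GZ_max = GM * sin(theta); Area = 0.5 * theta_rad * GZ_max
Step 1 — GZ_max = 1.78 * sin(29°) = 1.78 * 0.48481 = 0.862962 m
Step 2 — theta_rad = 29 * pi/180 = 0.506145 rad
Step 3 — Area = 0.5 * 0.506145 * 0.862962 ≈ 0.21839 m·rad (5 s.f.)

0.21839 m·rad


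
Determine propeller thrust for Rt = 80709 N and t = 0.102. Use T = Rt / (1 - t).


Formula: T = Rt / (1 - t)
Step 1 — (1 - t) = 1 - 0.102 = 0.898
Step 2 — T = 80709 / 0.898 ≈ 89876 N (5 s.f.)

89876 N


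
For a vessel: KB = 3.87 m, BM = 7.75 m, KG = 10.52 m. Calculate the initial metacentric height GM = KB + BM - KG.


Formula: GM = KB + BM - KG
Step 1 — KM = KB + BM = 3.87 + 7.75 = 11.62 m
Step 2 — GM = KM - KG = 11.62 - 10.52 = 1.1 m

1.1 m


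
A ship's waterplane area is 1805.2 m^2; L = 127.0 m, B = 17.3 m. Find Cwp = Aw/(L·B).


Formula: Cwp = Aw / (L * B)
Step 1 — L * B = 127.0 * 17.3 = 2197.1 m^2
Step 2 — Cwp = 1805.2 / 2197.1 ≈ 0.82163 (5 s.f.)

0.82163


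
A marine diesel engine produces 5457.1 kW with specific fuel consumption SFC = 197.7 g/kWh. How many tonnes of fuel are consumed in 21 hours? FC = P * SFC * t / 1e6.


Formula: FC (tonnes) = P * SFC * t / 1,000,000
Step 1 — P * SFC * t = 5457.1 * 197.7 * 21 = 22656242.07 g
Step 2 — FC (tonnes) = 22656242.07 / 1,000,000 ≈ 22.656 tonnes (5 s.f.)

22.656 tonnes


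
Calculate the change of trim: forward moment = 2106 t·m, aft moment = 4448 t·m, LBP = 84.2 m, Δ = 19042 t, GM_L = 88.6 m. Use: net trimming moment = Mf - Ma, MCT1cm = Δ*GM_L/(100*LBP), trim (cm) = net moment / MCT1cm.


Formula: net trimming moment = Mf - Ma; MCT1cm = Δ*GM_L/(100*LBP); trim = net moment / MCT1cm
Step 1 — net trimming moment = 2106 - 4448 = -2342 t·m
Step 2 — MCT1cm = 19042 * 88.6 / (100 * 84.2) = 200.3707 t·m/cm
Step 3 — trim = -2342 / 200.3707 ≈ -11.688 cm (5 s.f.)

-11.688 cm


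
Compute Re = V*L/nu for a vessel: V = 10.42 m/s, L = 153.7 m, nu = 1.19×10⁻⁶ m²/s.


Formula: Re = V * L / nu
Step 1 — V * L = 10.42 * 153.7 = 1601.554 m^2/s
Step 2 — Re = 1601.554 / 1.19e-6 = 1.35e+09

1.35e+09


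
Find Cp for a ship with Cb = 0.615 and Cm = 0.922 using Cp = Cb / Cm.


Formula: Cp = Cb / Cm
Substituting: Cp = 0.615 / 0.922
Result: Cp ≈ 0.66703 (5 s.f.)

0.66703


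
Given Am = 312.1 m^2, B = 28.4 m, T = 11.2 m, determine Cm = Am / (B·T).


Formula: Cm = Am / (B * T)
Step 1 — B * T = 28.4 * 11.2 = 318.08 m^2
Step 2 — Cm = 312.1 / 318.08 ≈ 0.98120 (5 s.f.)

0.98120


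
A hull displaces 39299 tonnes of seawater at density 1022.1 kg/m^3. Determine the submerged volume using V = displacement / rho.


Formula: V = mass / rho
Step 1 — convert tonnes to kg: 39299 t * 1000 = 39299000 kg
Step 2 — V = 39299000 / 1022.1 ≈ 38449 m^3 (5 s.f.)

38449 m^3


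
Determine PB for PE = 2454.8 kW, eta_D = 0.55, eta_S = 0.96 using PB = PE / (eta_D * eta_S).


Formula: PB = PE / (eta_D * eta_S)
Step 1 — combined efficiency = eta_D * eta_S = 0.55 * 0.96 = 0.528
Step 2 — PB = 2454.8 / 0.528 ≈ 4649.2 kW (5 s.f.)

4649.2 kW


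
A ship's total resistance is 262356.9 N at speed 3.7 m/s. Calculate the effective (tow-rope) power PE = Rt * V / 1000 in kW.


Formula: PE = Rt * V / 1000 (kW)
Step 1 — PE (W) = 262356.9 * 3.7 = 970720.53 W
Step 2 — PE (kW) = 970720.53 / 1000 ≈ 970.72 kW (5 s.f.)

970.72 kW


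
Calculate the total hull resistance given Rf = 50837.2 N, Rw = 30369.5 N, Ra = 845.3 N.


Formula: Rt = Rf + Rw + Ra
Substituting: Rt = 50837.2 + 30369.5 + 845.3
Result: Rt = 82052.0 N

82052.0 N


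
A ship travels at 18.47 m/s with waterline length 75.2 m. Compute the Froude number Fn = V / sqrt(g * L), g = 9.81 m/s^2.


Formula: Fn = V / sqrt(g * L)
Step 1 — g * L = 9.81 * 75.2 = 737.712
Step 2 — sqrt(g * L) = sqrt(737.712) = 27.160854
Step 3 — Fn = 18.47 / 27.160854 ≈ 0.68002 (5 s.f.)

0.68002


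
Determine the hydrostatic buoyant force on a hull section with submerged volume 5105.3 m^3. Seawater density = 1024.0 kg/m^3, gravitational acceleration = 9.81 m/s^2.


Formula: Fb = rho * g * V
Substituting: Fb = 1024.0 * 9.81 * 5105.3
Intermediate: 1024.0 * 9.81 = 10045.44
Result: Fb = 10045.44 * 5105.3 ≈ 51285000 N (5 s.f.)

51285000 N


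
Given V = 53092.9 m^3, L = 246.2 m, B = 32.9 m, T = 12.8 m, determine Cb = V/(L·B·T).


Formula: Cb = V / (L * B * T)
Step 1 — L * B * T = 246.2 * 32.9 * 12.8 = 103679.744 m^3
Step 2 — Cb = 53092.9 / 103679.744 ≈ 0.51209 (5 s.f.)

0.51209


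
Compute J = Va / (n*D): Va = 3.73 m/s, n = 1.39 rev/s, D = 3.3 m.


Formula: J = Va / (n * D)
Step 1 — n * D = 1.39 * 3.3 = 4.587
Step 2 — J = 3.73 / 4.587 ≈ 0.81317 (5 s.f.)

0.81317


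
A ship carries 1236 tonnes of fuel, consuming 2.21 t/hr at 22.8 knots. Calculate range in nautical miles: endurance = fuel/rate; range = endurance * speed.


Formula: endurance = fuel / rate; range = endurance * speed
Step 1 — endurance = 1236 / 2.21 = 559.276 hours
Step 2 — range = 559.276 * 22.8 ≈ 12751 nautical miles (5 s.f.)

12751 NM


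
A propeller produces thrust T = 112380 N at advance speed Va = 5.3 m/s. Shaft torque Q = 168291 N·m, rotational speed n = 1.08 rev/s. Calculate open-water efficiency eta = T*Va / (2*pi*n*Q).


Formula: eta = T * Va / (2 * pi * n * Q)
Step 1 — numerator = T * Va = 112380 * 5.3 = 595614.0
Step 2 — 2 * pi * n = 2 * pi * 1.08 = 6.78584
Step 3 — denominator = 6.78584 * 168291 = 1141995.8
Step 4 — eta = 595614.0 / 1141995.8 ≈ 0.52156 (5 s.f.)

0.52156


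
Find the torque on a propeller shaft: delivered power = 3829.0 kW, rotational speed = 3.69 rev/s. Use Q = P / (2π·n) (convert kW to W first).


Formula: Q = P_W / (2 * pi * n)
Step 1 — P_W = 3829.0 kW * 1000 = 3829000.0 W
Step 2 — 2 * pi * n = 2 * pi * 3.69 = 23.184954
Step 3 — Q = 3829000.0 / 23.184954 ≈ 165150 N·m (5 s.f.)

165150 N·m


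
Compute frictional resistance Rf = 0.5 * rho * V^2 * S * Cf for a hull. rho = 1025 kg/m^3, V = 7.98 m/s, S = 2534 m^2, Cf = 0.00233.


Formula: Rf = 0.5 * rho * V^2 * S * Cf
Step 1 — V^2 = 7.98^2 = 63.6804
Step 2 — 0.5 * rho * V^2 = 0.5 * 1025 * 63.6804 = 32636.205
Step 3 — Rf = 32636.205 * 2534 * 0.00233 ≈ 192690 N (5 s.f.)

192690 N


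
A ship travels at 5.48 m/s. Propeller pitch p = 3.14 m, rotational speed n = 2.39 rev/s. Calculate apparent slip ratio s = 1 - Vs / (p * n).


Formula: s = 1 - Vs / (p * n)
Step 1 — p * n = 3.14 * 2.39 = 7.5046
Step 2 — Vs / (p*n) = 5.48 / 7.5046 = 0.730219 (6 d.p.)
Step 3 — s = 1 - 0.730219 = 0.269781

0.269781


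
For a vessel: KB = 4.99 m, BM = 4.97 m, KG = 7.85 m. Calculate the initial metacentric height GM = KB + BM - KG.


Formula: GM = KB + BM - KG
Step 1 — KM = KB + BM = 4.99 + 4.97 = 9.96 m
Step 2 — GM = KM - KG = 9.96 - 7.85 = 2.11 m

2.11 m


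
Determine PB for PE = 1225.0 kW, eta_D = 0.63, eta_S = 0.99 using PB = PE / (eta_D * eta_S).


Formula: PB = PE / (eta_D * eta_S)
Step 1 — combined efficiency = eta_D * eta_S = 0.63 * 0.99 = 0.6237
Step 2 — PB = 1225.0 / 0.6237 ≈ 1964.1 kW (5 s.f.)

1964.1 kW


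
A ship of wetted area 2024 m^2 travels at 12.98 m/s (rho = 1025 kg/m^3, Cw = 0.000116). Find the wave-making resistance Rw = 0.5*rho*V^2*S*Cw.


Formula: Rw = 0.5 * rho * V^2 * S * Cw
Step 1 — V^2 = 12.98^2 = 168.4804
Step 2 — 0.5 * rho * V^2 = 0.5 * 1025 * 168.4804 = 86346.205
Step 3 — Rw = 86346.205 * 2024 * 0.000116 ≈ 20273 N (5 s.f.)

20273 N


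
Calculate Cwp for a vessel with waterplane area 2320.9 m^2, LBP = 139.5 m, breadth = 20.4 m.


Formula: Cwp = Aw / (L * B)
Step 1 — L * B = 139.5 * 20.4 = 2845.8 m^2
Step 2 — Cwp = 2320.9 / 2845.8 ≈ 0.81555 (5 s.f.)

0.81555


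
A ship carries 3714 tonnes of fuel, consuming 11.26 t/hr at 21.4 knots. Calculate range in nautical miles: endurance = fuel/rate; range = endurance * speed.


Formula: endurance = fuel / rate; range = endurance * speed
Step 1 — endurance = 3714 / 11.26 = 329.8401 hours
Step 2 — range = 329.8401 * 21.4 ≈ 7058.6 nautical miles (5 s.f.)

7058.6 NM


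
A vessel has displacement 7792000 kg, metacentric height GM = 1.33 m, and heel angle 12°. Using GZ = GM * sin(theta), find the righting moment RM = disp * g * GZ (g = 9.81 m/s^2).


Formula: GZ = GM * sin(theta); RM = disp * g * GZ
Step 1 — GZ = 1.33 * sin(12°) = 1.33 * 0.207912 = 0.276523 m
Step 2 — RM = 7792000 * 9.81 * 0.276523 ≈ 21137000 N·m (5 s.f.)

21137000 N·m


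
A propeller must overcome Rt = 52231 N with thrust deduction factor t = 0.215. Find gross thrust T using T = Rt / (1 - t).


Formula: T = Rt / (1 - t)
Step 1 — (1 - t) = 1 - 0.215 = 0.785
Step 2 — T = 52231 / 0.785 ≈ 66536 N (5 s.f.)

66536 N


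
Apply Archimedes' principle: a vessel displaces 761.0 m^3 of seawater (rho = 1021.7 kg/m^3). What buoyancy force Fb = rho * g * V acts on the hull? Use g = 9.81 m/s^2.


Formula: Fb = rho * g * V
Substituting: Fb = 1021.7 * 9.81 * 761.0
Intermediate: 1021.7 * 9.81 = 10022.877
Result: Fb = 10022.877 * 761.0 ≈ 7627400 N (5 s.f.)

7627400 N


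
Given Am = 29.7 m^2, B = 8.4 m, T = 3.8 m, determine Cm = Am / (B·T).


Formula: Cm = Am / (B * T)
Step 1 — B * T = 8.4 * 3.8 = 31.92 m^2
Step 2 — Cm = 29.7 / 31.92 ≈ 0.93045 (5 s.f.)

0.93045


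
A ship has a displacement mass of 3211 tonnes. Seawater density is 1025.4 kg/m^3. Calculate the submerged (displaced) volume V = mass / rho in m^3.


Formula: V = mass / rho
Step 1 — convert tonnes to kg: 3211 t * 1000 = 3211000 kg
Step 2 — V = 3211000 / 1025.4 ≈ 3131.5 m^3 (5 s.f.)

3131.5 m^3


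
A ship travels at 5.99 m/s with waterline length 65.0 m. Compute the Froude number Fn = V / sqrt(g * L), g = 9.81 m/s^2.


Formula: Fn = V / sqrt(g * L)
Step 1 — g * L = 9.81 * 65.0 = 637.65
Step 2 — sqrt(g * L) = sqrt(637.65) = 25.251733
Step 3 — Fn = 5.99 / 25.251733 ≈ 0.23721 (5 s.f.)

0.23721


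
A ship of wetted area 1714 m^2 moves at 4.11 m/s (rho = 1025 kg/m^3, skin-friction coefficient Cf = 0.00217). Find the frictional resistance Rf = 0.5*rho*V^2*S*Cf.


Formula: Rf = 0.5 * rho * V^2 * S * Cf
Step 1 — V^2 = 4.11^2 = 16.8921
Step 2 — 0.5 * rho * V^2 = 0.5 * 1025 * 16.8921 = 8657.20125
Step 3 — Rf = 8657.20125 * 1714 * 0.00217 ≈ 32199 N (5 s.f.)

32199 N


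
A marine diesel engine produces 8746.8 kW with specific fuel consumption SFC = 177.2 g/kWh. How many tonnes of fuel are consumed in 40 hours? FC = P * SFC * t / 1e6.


Formula: FC (tonnes) = P * SFC * t / 1,000,000
Step 1 — P * SFC * t = 8746.8 * 177.2 * 40 = 61997318.4 g
Step 2 — FC (tonnes) = 61997318.4 / 1,000,000 ≈ 61.997 tonnes (5 s.f.)

61.997 tonnes


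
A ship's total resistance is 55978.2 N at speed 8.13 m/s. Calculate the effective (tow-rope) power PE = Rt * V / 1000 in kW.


Formula: PE = Rt * V / 1000 (kW)
Step 1 — PE (W) = 55978.2 * 8.13 = 455102.766 W
Step 2 — PE (kW) = 455102.766 / 1000 ≈ 455.10 kW (5 s.f.)

455.10 kW


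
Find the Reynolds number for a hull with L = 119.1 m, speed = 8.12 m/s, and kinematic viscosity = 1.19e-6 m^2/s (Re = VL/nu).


Formula: Re = V * L / nu
Step 1 — V * L = 8.12 * 119.1 = 967.092 m^2/s
Step 2 — Re = 967.092 / 1.19e-6 = 8.13e+08

8.13e+08


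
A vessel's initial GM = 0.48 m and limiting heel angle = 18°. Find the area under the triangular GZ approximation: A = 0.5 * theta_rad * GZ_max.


Formula: GZ_max = GM * sin(theta); Area = 0.5 * theta_rad * GZ_max
Step 1 — GZ_max = 0.48 * sin(18°) = 0.48 * 0.309017 = 0.148328 m
Step 2 — theta_rad = 18 * pi/180 = 0.314159 rad
Step 3 — Area = 0.5 * 0.314159 * 0.148328 ≈ 0.023299 m·rad (5 s.f.)

0.023299 m·rad


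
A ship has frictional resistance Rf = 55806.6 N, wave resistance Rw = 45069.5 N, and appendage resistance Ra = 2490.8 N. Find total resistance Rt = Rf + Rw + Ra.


Formula: Rt = Rf + Rw + Ra
Substituting: Rt = 55806.6 + 45069.5 + 2490.8
Result: Rt = 103366.9 N

103366.9 N


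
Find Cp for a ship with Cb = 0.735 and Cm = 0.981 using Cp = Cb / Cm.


Formula: Cp = Cb / Cm
Substituting: Cp = 0.735 / 0.981
Result: Cp ≈ 0.74924 (5 s.f.)

0.74924


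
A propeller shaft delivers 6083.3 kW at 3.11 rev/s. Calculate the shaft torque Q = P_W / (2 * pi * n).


Formula: Q = P_W / (2 * pi * n)
Step 1 — P_W = 6083.3 kW * 1000 = 6083300.0 W
Step 2 — 2 * pi * n = 2 * pi * 3.11 = 19.540706
Step 3 — Q = 6083300.0 / 19.540706 ≈ 311310 N·m (5 s.f.)

311310 N·m


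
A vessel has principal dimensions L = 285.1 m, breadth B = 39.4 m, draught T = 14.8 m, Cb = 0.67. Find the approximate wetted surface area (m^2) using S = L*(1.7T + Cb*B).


Formula: S = 1.7*L*T + V/T with V = Cb*L*B*T, i.e. S = L * (1.7*T + Cb*B)
Step 1 — 1.7*T = 1.7 * 14.8 = 25.16 m
Step 2 — Cb*B = 0.67 * 39.4 = 26.398 m
Step 3 — 1.7*T + Cb*B = 25.16 + 26.398 = 51.558 m
Step 4 — S = 285.1 * 51.558 ≈ 14699 m^2 (5 s.f.)

14699 m^2


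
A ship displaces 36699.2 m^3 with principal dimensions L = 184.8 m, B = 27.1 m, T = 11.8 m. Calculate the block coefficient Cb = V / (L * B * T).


Formula: Cb = V / (L * B * T)
Step 1 — L * B * T = 184.8 * 27.1 * 11.8 = 59095.344 m^3
Step 2 — Cb = 36699.2 / 59095.344 ≈ 0.62102 (5 s.f.)

0.62102


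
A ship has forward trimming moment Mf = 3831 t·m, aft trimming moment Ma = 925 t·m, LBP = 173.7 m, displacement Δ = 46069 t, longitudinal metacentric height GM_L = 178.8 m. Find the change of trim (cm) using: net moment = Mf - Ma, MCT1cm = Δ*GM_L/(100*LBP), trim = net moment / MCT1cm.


Formula: net trimming moment = Mf - Ma; MCT1cm = Δ*GM_L/(100*LBP); trim = net moment / MCT1cm
Step 1 — net trimming moment = 3831 - 925 = 2906 t·m
Step 2 — MCT1cm = 46069 * 178.8 / (100 * 173.7) = 474.2163 t·m/cm
Step 3 — trim = 2906 / 474.2163 ≈ 6.1280 cm (5 s.f.)

6.1280 cm


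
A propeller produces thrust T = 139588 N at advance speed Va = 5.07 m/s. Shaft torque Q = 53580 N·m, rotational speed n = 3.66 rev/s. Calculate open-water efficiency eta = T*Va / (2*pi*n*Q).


Formula: eta = T * Va / (2 * pi * n * Q)
Step 1 — numerator = T * Va = 139588 * 5.07 = 707711.16
Step 2 — 2 * pi * n = 2 * pi * 3.66 = 22.996458
Step 3 — denominator = 22.996458 * 53580 = 1232150.22
Step 4 — eta = 707711.16 / 1232150.22 ≈ 0.57437 (5 s.f.)

0.57437


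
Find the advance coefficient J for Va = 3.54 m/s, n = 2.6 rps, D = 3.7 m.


Formula: J = Va / (n * D)
Step 1 — n * D = 2.6 * 3.7 = 9.62
Step 2 — J = 3.54 / 9.62 ≈ 0.36798 (5 s.f.)

0.36798


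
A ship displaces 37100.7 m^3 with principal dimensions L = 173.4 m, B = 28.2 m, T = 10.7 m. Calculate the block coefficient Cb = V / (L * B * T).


Formula: Cb = V / (L * B * T)
Step 1 — L * B * T = 173.4 * 28.2 * 10.7 = 52321.716 m^3
Step 2 — Cb = 37100.7 / 52321.716 ≈ 0.70909 (5 s.f.)

0.70909


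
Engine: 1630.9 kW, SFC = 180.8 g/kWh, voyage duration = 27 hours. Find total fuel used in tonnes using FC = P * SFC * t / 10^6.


Formula: FC (tonnes) = P * SFC * t / 1,000,000
Step 1 — P * SFC * t = 1630.9 * 180.8 * 27 = 7961401.44 g
Step 2 — FC (tonnes) = 7961401.44 / 1,000,000 ≈ 7.9614 tonnes (5 s.f.)

7.9614 tonnes


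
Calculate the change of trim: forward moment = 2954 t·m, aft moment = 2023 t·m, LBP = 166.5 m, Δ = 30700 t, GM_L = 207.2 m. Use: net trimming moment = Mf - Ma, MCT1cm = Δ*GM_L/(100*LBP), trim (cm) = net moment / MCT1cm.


Formula: net trimming moment = Mf - Ma; MCT1cm = Δ*GM_L/(100*LBP); trim = net moment / MCT1cm
Step 1 — net trimming moment = 2954 - 2023 = 931 t·m
Step 2 — MCT1cm = 30700 * 207.2 / (100 * 166.5) = 382.0444 t·m/cm
Step 3 — trim = 931 / 382.0444 ≈ 2.4369 cm (5 s.f.)

2.4369 cm


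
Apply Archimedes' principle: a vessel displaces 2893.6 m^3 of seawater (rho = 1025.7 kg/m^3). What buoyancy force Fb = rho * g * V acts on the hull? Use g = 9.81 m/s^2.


Formula: Fb = rho * g * V
Substituting: Fb = 1025.7 * 9.81 * 2893.6
Intermediate: 1025.7 * 9.81 = 10062.117
Result: Fb = 10062.117 * 2893.6 ≈ 29116000 N (5 s.f.)

29116000 N


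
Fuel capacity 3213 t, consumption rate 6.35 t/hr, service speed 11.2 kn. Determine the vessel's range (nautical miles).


Formula: endurance = fuel / rate; range = endurance * speed
Step 1 — endurance = 3213 / 6.35 = 505.9843 hours
Step 2 — range = 505.9843 * 11.2 ≈ 5667.0 nautical miles (5 s.f.)

5667.0 NM


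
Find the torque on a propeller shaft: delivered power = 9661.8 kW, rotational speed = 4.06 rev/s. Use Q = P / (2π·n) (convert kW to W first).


Formula: Q = P_W / (2 * pi * n)
Step 1 — P_W = 9661.8 kW * 1000 = 9661800.0 W
Step 2 — 2 * pi * n = 2 * pi * 4.06 = 25.509732
Step 3 — Q = 9661800.0 / 25.509732 ≈ 378750 N·m (5 s.f.)

378750 N·m


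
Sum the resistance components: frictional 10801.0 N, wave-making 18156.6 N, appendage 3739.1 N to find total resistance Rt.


Formula: Rt = Rf + Rw + Ra
Substituting: Rt = 10801.0 + 18156.6 + 3739.1
Result: Rt = 32696.7 N

32696.7 N


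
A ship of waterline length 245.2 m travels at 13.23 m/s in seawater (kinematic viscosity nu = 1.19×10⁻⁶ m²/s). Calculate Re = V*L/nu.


Formula: Re = V * L / nu
Step 1 — V * L = 13.23 * 245.2 = 3243.996 m^2/s
Step 2 — Re = 3243.996 / 1.19e-6 = 2.73e+09

2.73e+09


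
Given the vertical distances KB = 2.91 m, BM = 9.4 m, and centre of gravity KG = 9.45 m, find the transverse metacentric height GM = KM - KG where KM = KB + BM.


Formula: GM = KB + BM - KG
Step 1 — KM = KB + BM = 2.91 + 9.4 = 12.31 m
Step 2 — GM = KM - KG = 12.31 - 9.45 = 2.86 m

2.86 m


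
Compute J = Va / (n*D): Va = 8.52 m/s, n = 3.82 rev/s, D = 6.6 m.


Formula: J = Va / (n * D)
Step 1 — n * D = 3.82 * 6.6 = 25.212
Step 2 — J = 8.52 / 25.212 ≈ 0.33793 (5 s.f.)

0.33793


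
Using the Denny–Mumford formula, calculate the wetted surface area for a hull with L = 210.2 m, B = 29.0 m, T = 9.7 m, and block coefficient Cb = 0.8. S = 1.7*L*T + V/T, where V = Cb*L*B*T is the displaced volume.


Formula: S = 1.7*L*T + V/T with V = Cb*L*B*T, i.e. S = L * (1.7*T + Cb*B)
Step 1 — 1.7*T = 1.7 * 9.7 = 16.49 m
Step 2 — Cb*B = 0.8 * 29.0 = 23.2 m
Step 3 — 1.7*T + Cb*B = 16.49 + 23.2 = 39.69 m
Step 4 — S = 210.2 * 39.69 ≈ 8342.8 m^2 (5 s.f.)

8342.8 m^2
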